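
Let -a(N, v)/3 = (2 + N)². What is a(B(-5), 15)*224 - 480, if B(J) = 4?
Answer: -24672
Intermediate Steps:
a(N, v) = -3*(2 + N)²
a(B(-5), 15)*224 - 480 = -3*(2 + 4)²*224 - 480 = -3*6²*224 - 480 = -3*36*224 - 480 = -108*224 - 480 = -24192 - 480 = -24672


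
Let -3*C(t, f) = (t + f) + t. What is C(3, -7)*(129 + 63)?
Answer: 64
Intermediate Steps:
C(t, f) = -2*t/3 - f/3 (C(t, f) = -((t + f) + t)/3 = -((f + t) + t)/3 = -(f + 2*t)/3 = -2*t/3 - f/3)
C(3, -7)*(129 + 63) = (-⅔*3 - ⅓*(-7))*(129 + 63) = (-2 + 7/3)*192 = (⅓)*192 = 64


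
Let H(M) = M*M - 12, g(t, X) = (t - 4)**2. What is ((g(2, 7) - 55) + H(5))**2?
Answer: 1444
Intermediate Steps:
g(t, X) = (-4 + t)**2
H(M) = -12 + M**2 (H(M) = M**2 - 12 = -12 + M**2)
((g(2, 7) - 55) + H(5))**2 = (((-4 + 2)**2 - 55) + (-12 + 5**2))**2 = (((-2)**2 - 55) + (-12 + 25))**2 = ((4 - 55) + 13)**2 = (-51 + 13)**2 = (-38)**2 = 1444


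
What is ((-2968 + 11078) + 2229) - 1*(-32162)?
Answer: 42501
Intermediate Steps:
((-2968 + 11078) + 2229) - 1*(-32162) = (8110 + 2229) + 32162 = 10339 + 32162 = 42501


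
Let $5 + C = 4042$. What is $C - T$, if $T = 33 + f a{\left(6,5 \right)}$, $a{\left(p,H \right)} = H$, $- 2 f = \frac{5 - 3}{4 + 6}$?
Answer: $\frac{8009}{2} \approx 4004.5$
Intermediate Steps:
$C = 4037$ ($C = -5 + 4042 = 4037$)
$f = - \frac{1}{10}$ ($f = - \frac{\left(5 - 3\right) \frac{1}{4 + 6}}{2} = - \frac{2 \cdot \frac{1}{10}}{2} = \left(- \frac{1}{2}\right) \frac{1}{5} = - \frac{1}{10} \approx -0.1$)
$T = \frac{65}{2}$ ($T = 33 - \frac{1}{2} = \frac{65}{2} \approx 32.5$)
$C - T = 4037 - \frac{65}{2} = \frac{8009}{2}$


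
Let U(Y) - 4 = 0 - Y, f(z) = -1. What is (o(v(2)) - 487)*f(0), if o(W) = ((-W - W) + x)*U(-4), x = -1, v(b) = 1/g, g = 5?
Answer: 2491/5 ≈ 498.20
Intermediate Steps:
U(Y) = 4 - Y (U(Y) = 4 + (0 - Y) = 4 - Y)
v(b) = ⅕ (v(b) = 1/5 = ⅕)
o(W) = -8 - 16*W (o(W) = ((-W - W) - 1)*(4 - 1*(-4)) = (-2*W - 1)*(4 + 4) = (-1 - 2*W)*8 = -8 - 16*W)
(o(v(2)) - 487)*f(0) = ((-8 - 16*⅕) - 487)*(-1) = ((-8 - 16/5) - 487)*(-1) = (-56/5 - 487)*(-1) = -2491/5*(-1) = 2491/5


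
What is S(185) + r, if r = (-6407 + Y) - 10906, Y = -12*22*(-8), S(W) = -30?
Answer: -15231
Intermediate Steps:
Y = 2112 (Y = -264*(-8) = 2112)
r = -15201 (r = (-6407 + 2112) - 10906 = -4295 - 10906 = -15201)
S(185) + r = -30 - 15201 = -15231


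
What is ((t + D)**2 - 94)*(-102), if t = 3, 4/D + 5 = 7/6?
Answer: 4865502/529 ≈ 9197.5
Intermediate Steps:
D = -24/23 (D = 4/(-5 + 7/6) = 4/(-23/6) = 4*(-6/23) = -24/23 ≈ -1.0435)
((t + D)**2 - 94)*(-102) = ((3 - 24/23)**2 - 94)*(-102) = ((45/23)**2 - 94)*(-102) = (2025/529 - 94)*(-102) = -47701/529*(-102) = 4865502/529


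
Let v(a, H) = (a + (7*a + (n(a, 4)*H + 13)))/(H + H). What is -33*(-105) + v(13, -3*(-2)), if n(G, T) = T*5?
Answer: 13939/4 ≈ 3484.8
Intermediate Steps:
n(G, T) = 5*T
v(a, H) = (13 + 8*a + 20*H)/(2*H) (v(a, H) = (a + (7*a + ((5*4)*H + 13)))/(H + H) = (a + (7*a + (20*H + 13)))/((2*H)) = (a + (7*a + (13 + 20*H)))*(1/(2*H)) = (a + (13 + 7*a + 20*H))*(1/(2*H)) = (13 + 8*a + 20*H)*(1/(2*H)) = (13 + 8*a + 20*H)/(2*H))
-33*(-105) + v(13, -3*(-2)) = -33*(-105) + (13 + 8*13 + 20*(-3*(-2)))/(2*((-3*(-2)))) = 3465 + (½)*(13 + 104 + 20*6)/6 = 3465 + (½)*(⅙)*(13 + 104 + 120) = 3465 + (½)*(⅙)*237 = 3465 + 79/4 = 13939/4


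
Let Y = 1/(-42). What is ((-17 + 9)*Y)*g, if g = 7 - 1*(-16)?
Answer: 92/21 ≈ 4.3810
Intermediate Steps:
g = 23 (g = 7 + 16 = 23)
Y = -1/42 ≈ -0.023810
((-17 + 9)*Y)*g = ((-17 + 9)*(-1/42))*23 = -8*(-1/42)*23 = (4/21)*23 = 92/21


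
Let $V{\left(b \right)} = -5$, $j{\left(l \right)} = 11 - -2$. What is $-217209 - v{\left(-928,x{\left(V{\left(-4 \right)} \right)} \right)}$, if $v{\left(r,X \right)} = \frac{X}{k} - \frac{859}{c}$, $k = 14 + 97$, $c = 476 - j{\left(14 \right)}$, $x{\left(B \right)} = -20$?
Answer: $- \frac{11162917528}{51393} \approx -2.1721 \cdot 10^{5}$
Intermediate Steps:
$j{\left(l \right)} = 13$ ($j{\left(l \right)} = 11 + 2 = 13$)
$c = 463$ ($c = 476 - 13 = 463$)
$k = 111$
$v{\left(r,X \right)} = - \frac{859}{463} + \frac{X}{111}$ ($v{\left(r,X \right)} = \frac{X}{111} - \frac{859}{463} = - \frac{859}{463} + \frac{X}{111}$)
$-217209 - v{\left(-928,x{\left(V{\left(-4 \right)} \right)} \right)} = -217209 - \left(- \frac{859}{463} + \frac{1}{111} \left(-20\right)\right) = -217209 - \left(- \frac{859}{463} - \frac{20}{111}\right) = -217209 - - \frac{104609}{51393} = -217209 + \frac{104609}{51393} = - \frac{11162917528}{51393}$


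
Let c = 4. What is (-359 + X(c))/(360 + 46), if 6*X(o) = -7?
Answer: -2161/2436 ≈ -0.88711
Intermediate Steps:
X(o) = -7/6 (X(o) = (1/6)*(-7) = -7/6)
(-359 + X(c))/(360 + 46) = (-359 - 7/6)/(360 + 46) = -2161/6/406 = -2161/6*1/406 = -2161/2436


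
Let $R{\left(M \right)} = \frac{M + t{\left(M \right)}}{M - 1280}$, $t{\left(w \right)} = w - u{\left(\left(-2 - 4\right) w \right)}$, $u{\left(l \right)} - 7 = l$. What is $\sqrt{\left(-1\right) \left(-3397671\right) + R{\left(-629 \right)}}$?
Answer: $\frac{\sqrt{12382077489002}}{1909} \approx 1843.3$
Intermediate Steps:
$u{\left(l \right)} = 7 + l$
$t{\left(w \right)} = -7 + 7 w$ ($t{\left(w \right)} = w - \left(7 + \left(-2 - 4\right) w\right) = w - \left(7 - 6 w\right) = w + \left(-7 + 6 w\right) = -7 + 7 w$)
$R{\left(M \right)} = \frac{-7 + 8 M}{-1280 + M}$ ($R{\left(M \right)} = \frac{M + \left(-7 + 7 M\right)}{M - 1280} = \frac{-7 + 8 M}{-1280 + M}$)
$\sqrt{\left(-1\right) \left(-3397671\right) + R{\left(-629 \right)}} = \sqrt{\left(-1\right) \left(-3397671\right) + \frac{-7 + 8 \left(-629\right)}{-1280 - 629}} = \sqrt{3397671 + \frac{-7 - 5032}{-1909}} = \sqrt{3397671 - - \frac{5039}{1909}} = \sqrt{3397671 + \frac{5039}{1909}} = \sqrt{\frac{6486158978}{1909}} = \frac{\sqrt{12382077489002}}{1909}$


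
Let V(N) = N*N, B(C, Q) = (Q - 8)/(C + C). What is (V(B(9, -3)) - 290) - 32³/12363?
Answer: -390249463/1335204 ≈ -292.28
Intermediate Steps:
B(C, Q) = (-8 + Q)/(2*C) (B(C, Q) = (-8 + Q)/((2*C)) = (-8 + Q)*(1/(2*C)) = (-8 + Q)/(2*C))
V(N) = N²
(V(B(9, -3)) - 290) - 32³/12363 = (((½)*(-8 - 3)/9)² - 290) - 32³/12363 = (((½)*(⅑)*(-11))² - 290) - 32768/12363 = ((-11/18)² - 290) - 1*32768/12363 = (121/324 - 290) - 32768/12363 = -93839/324 - 32768/12363 = -390249463/1335204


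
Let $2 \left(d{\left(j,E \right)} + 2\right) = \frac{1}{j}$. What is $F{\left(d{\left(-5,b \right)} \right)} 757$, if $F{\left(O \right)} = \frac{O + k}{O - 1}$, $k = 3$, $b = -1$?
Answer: $- \frac{6813}{31} \approx -219.77$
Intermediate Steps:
$d{\left(j,E \right)} = -2 + \frac{1}{2 j}$
$F{\left(O \right)} = \frac{3 + O}{-1 + O}$ ($F{\left(O \right)} = \frac{O + 3}{O - 1} = \frac{3 + O}{-1 + O}$)
$F{\left(d{\left(-5,b \right)} \right)} 757 = \frac{3 - \left(2 - \frac{1}{2 \left(-5\right)}\right)}{-1 - \left(2 - \frac{1}{2 \left(-5\right)}\right)} 757 = \frac{3 + \left(-2 + \frac{1}{2} \left(- \frac{1}{5}\right)\right)}{-1 + \left(-2 + \frac{1}{2} \left(- \frac{1}{5}\right)\right)} 757 = \frac{3 - \frac{21}{10}}{-1 - \frac{21}{10}} \cdot 757 = \frac{1}{- \frac{31}{10}} \cdot \frac{9}{10} \cdot 757 = \left(- \frac{10}{31}\right) \frac{9}{10} \cdot 757 = \left(- \frac{9}{31}\right) 757 = - \frac{6813}{31}$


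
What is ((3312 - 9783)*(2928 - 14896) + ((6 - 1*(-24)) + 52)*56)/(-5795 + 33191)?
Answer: 19362380/6849 ≈ 2827.0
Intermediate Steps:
((3312 - 9783)*(2928 - 14896) + ((6 - 1*(-24)) + 52)*56)/(-5795 + 33191) = (-6471*(-11968) + ((6 + 24) + 52)*56)/27396 = (77444928 + (30 + 52)*56)*(1/27396) = (77444928 + 82*56)*(1/27396) = (77444928 + 4592)*(1/27396) = 77449520*(1/27396) = 19362380/6849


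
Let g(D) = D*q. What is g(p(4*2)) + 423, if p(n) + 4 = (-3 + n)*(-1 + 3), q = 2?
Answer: 435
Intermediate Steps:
p(n) = -10 + 2*n (p(n) = -4 + (-3 + n)*(-1 + 3) = -4 + (-3 + n)*2 = -4 + (-6 + 2*n) = -10 + 2*n)
g(D) = 2*D (g(D) = D*2 = 2*D)
g(p(4*2)) + 423 = 2*(-10 + 2*(4*2)) + 423 = 2*(-10 + 2*8) + 423 = 2*(-10 + 16) + 423 = 2*6 + 423 = 12 + 423 = 435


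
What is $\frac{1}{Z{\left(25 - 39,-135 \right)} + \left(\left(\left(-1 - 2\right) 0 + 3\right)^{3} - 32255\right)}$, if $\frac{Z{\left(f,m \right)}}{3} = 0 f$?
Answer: $- \frac{1}{32228} \approx -3.1029 \cdot 10^{-5}$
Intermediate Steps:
$Z{\left(f,m \right)} = 0$ ($Z{\left(f,m \right)} = 3 \cdot 0 f = 3 \cdot 0 = 0$)
$\frac{1}{Z{\left(25 - 39,-135 \right)} + \left(\left(\left(-1 - 2\right) 0 + 3\right)^{3} - 32255\right)} = \frac{1}{0 + \left(\left(\left(-1 - 2\right) 0 + 3\right)^{3} - 32255\right)} = \frac{1}{0 - \left(32255 - \left(\left(-1 - 2\right) 0 + 3\right)^{3}\right)} = \frac{1}{0 - \left(32255 - \left(\left(-3\right) 0 + 3\right)^{3}\right)} = \frac{1}{0 - \left(32255 - \left(0 + 3\right)^{3}\right)} = \frac{1}{0 - \left(32255 - 3^{3}\right)} = \frac{1}{0 + \left(27 - 32255\right)} = \frac{1}{0 - 32228} = \frac{1}{-32228} = - \frac{1}{32228}$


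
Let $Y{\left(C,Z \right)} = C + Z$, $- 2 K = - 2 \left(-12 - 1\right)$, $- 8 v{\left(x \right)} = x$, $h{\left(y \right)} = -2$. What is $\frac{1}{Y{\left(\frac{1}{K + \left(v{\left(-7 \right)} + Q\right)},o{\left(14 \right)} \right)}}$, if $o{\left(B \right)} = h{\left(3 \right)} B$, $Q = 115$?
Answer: $- \frac{823}{23036} \approx -0.035727$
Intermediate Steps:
$v{\left(x \right)} = - \frac{x}{8}$
$o{\left(B \right)} = - 2 B$
$K = -13$ ($K = - \frac{\left(-2\right) \left(-12 - 1\right)}{2} = - \frac{\left(-2\right) \left(-13\right)}{2} = \left(- \frac{1}{2}\right) 26 = -13$)
$\frac{1}{Y{\left(\frac{1}{K + \left(v{\left(-7 \right)} + Q\right)},o{\left(14 \right)} \right)}} = \frac{1}{\frac{1}{-13 + \left(\left(- \frac{1}{8}\right) \left(-7\right) + 115\right)} - 28} = \frac{1}{\frac{1}{-13 + \left(\frac{7}{8} + 115\right)} - 28} = \frac{1}{\frac{1}{-13 + \frac{927}{8}} - 28} = \frac{1}{\frac{1}{\frac{823}{8}} - 28} = \frac{1}{\frac{8}{823} - 28} = \frac{1}{- \frac{23036}{823}} = - \frac{823}{23036}$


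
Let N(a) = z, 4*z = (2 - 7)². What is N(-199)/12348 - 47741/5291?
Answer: -2357891197/261333072 ≈ -9.0226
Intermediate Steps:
z = 25/4 (z = (2 - 7)²/4 = (¼)*(-5)² = (¼)*25 = 25/4 ≈ 6.2500)
N(a) = 25/4
N(-199)/12348 - 47741/5291 = (25/4)/12348 - 47741/5291 = (25/4)*(1/12348) - 47741*1/5291 = 25/49392 - 47741/5291 = -2357891197/261333072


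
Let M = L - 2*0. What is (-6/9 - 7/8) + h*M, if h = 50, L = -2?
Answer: -2437/24 ≈ -101.54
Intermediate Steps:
M = -2 (M = -2 - 2*0 = -2 + 0 = -2)
(-6/9 - 7/8) + h*M = (-6/9 - 7/8) + 50*(-2) = (-6*⅑ - 7*⅛) - 100 = (-⅔ - 7/8) - 100 = -37/24 - 100 = -2437/24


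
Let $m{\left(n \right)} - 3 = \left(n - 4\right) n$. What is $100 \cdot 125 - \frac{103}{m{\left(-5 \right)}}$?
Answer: $\frac{599897}{48} \approx 12498.0$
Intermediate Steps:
$m{\left(n \right)} = 3 + n \left(-4 + n\right)$ ($m{\left(n \right)} = 3 + \left(n - 4\right) n = 3 + \left(-4 + n\right) n = 3 + n \left(-4 + n\right)$)
$100 \cdot 125 - \frac{103}{m{\left(-5 \right)}} = 100 \cdot 125 - \frac{103}{3 + \left(-5\right)^{2} - -20} = 12500 - \frac{103}{3 + 25 + 20} = 12500 - \frac{103}{48} = \frac{599897}{48}$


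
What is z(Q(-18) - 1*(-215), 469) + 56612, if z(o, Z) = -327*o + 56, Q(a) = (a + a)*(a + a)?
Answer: -437429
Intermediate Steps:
Q(a) = 4*a**2 (Q(a) = (2*a)*(2*a) = 4*a**2)
z(o, Z) = 56 - 327*o
z(Q(-18) - 1*(-215), 469) + 56612 = (56 - 327*(4*(-18)**2 - 1*(-215))) + 56612 = (56 - 327*(4*324 + 215)) + 56612 = (56 - 327*(1296 + 215)) + 56612 = (56 - 327*1511) + 56612 = (56 - 494097) + 56612 = -494041 + 56612 = -437429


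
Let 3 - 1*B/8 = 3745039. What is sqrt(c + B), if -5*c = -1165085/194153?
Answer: I*sqrt(1129364617804264191)/194153 ≈ 5473.6*I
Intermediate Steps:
B = -29960288 (B = 24 - 8*3745039 = 24 - 29960312 = -29960288)
c = 233017/194153 (c = -(-233017)/194153 = -1/5*(-1165085/194153) = 233017/194153 ≈ 1.2002)
sqrt(c + B) = sqrt(233017/194153 - 29960288) = sqrt(-5816879563047/194153) = I*sqrt(1129364617804264191)/194153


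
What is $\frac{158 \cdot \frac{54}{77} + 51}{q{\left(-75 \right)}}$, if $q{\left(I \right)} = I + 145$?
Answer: $\frac{12459}{5390} \approx 2.3115$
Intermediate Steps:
$q{\left(I \right)} = 145 + I$
$\frac{158 \cdot \frac{54}{77} + 51}{q{\left(-75 \right)}} = \frac{158 \cdot \frac{54}{77} + 51}{145 - 75} = \frac{158 \cdot 54 \cdot \frac{1}{77} + 51}{70} = \left(158 \cdot \frac{54}{77} + 51\right) \frac{1}{70} = \left(\frac{8532}{77} + 51\right) \frac{1}{70} = \frac{12459}{77} \cdot \frac{1}{70} = \frac{12459}{5390}$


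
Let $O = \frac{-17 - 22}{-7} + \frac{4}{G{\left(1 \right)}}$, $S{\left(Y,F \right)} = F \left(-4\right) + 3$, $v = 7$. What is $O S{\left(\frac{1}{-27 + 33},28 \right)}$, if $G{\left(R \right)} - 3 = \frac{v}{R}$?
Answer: $- \frac{22781}{35} \approx -650.89$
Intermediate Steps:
$S{\left(Y,F \right)} = 3 - 4 F$ ($S{\left(Y,F \right)} = - 4 F + 3 = 3 - 4 F$)
$G{\left(R \right)} = 3 + \frac{7}{R}$
$O = \frac{209}{35}$ ($O = \frac{-17 - 22}{-7} + \frac{4}{3 + \frac{7}{1}} = \left(-17 - 22\right) \left(- \frac{1}{7}\right) + \frac{4}{3 + 7 \cdot 1} = \left(-39\right) \left(- \frac{1}{7}\right) + \frac{4}{3 + 7} = \frac{39}{7} + \frac{4}{10} = \frac{39}{7} + 4 \cdot \frac{1}{10} = \frac{39}{7} + \frac{2}{5} = \frac{209}{35} \approx 5.9714$)
$O S{\left(\frac{1}{-27 + 33},28 \right)} = \frac{209 \left(3 - 112\right)}{35} = \frac{209}{35} \left(-109\right) = - \frac{22781}{35}$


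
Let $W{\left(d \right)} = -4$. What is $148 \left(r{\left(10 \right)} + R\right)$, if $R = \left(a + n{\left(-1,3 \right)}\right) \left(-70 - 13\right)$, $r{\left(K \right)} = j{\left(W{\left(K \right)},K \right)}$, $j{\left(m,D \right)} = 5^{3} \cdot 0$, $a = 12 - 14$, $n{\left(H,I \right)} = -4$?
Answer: $73704$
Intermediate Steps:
$a = -2$ ($a = 12 - 14 = -2$)
$j{\left(m,D \right)} = 0$ ($j{\left(m,D \right)} = 125 \cdot 0 = 0$)
$r{\left(K \right)} = 0$
$R = 498$ ($R = \left(-2 - 4\right) \left(-70 - 13\right) = \left(-6\right) \left(-83\right) = 498$)
$148 \left(r{\left(10 \right)} + R\right) = 148 \left(0 + 498\right) = 148 \cdot 498 = 73704$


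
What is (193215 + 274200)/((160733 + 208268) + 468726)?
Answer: 467415/837727 ≈ 0.55796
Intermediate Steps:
(193215 + 274200)/((160733 + 208268) + 468726) = 467415/(369001 + 468726) = 467415/837727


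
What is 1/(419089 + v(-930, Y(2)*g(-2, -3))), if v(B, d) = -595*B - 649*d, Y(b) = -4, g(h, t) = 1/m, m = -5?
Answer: 5/4859599 ≈ 1.0289e-6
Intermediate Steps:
g(h, t) = -⅕ (g(h, t) = 1/(-5) = -⅕)
v(B, d) = -649*d - 595*B
1/(419089 + v(-930, Y(2)*g(-2, -3))) = 1/(419089 + (-(-2596)*(-1)/5 - 595*(-930))) = 1/(419089 + (-649*⅘ + 553350)) = 1/(419089 + (-2596/5 + 553350)) = 1/(419089 + 2764154/5) = 1/(4859599/5) = 5/4859599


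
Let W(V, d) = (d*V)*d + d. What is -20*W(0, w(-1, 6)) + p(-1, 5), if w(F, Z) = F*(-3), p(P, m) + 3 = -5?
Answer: -68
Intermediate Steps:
p(P, m) = -8 (p(P, m) = -3 - 5 = -8)
w(F, Z) = -3*F
W(V, d) = d + V*d² (W(V, d) = (V*d)*d + d = V*d² + d = d + V*d²)
-20*W(0, w(-1, 6)) + p(-1, 5) = -20*(-3*(-1))*(1 + 0*(-3*(-1))) - 8 = -60*(1 + 0*3) - 8 = -60*(1 + 0) - 8 = -60 - 8 = -68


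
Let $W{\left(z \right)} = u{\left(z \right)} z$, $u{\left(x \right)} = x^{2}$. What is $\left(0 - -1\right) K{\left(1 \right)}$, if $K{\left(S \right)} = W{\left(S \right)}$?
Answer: $1$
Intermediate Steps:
$W{\left(z \right)} = z^{3}$ ($W{\left(z \right)} = z^{2} z = z^{3}$)
$K{\left(S \right)} = S^{3}$
$\left(0 - -1\right) K{\left(1 \right)} = \left(0 - -1\right) 1^{3} = \left(0 + 1\right) 1 = 1 \cdot 1 = 1$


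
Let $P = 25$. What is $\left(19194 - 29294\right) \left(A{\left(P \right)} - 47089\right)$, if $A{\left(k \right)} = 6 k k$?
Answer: $437723900$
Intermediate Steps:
$A{\left(k \right)} = 6 k^{2}$
$\left(19194 - 29294\right) \left(A{\left(P \right)} - 47089\right) = \left(19194 - 29294\right) \left(6 \cdot 25^{2} - 47089\right) = - 10100 \left(6 \cdot 625 - 47089\right) = - 10100 \left(3750 - 47089\right) = \left(-10100\right) \left(-43339\right) = 437723900$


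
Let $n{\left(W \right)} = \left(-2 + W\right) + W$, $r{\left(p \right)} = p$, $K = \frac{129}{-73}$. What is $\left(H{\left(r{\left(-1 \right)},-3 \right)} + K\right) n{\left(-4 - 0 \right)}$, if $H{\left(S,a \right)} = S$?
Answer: $\frac{2020}{73} \approx 27.671$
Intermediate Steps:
$K = - \frac{129}{73}$ ($K = 129 \left(- \frac{1}{73}\right) = - \frac{129}{73} \approx -1.7671$)
$n{\left(W \right)} = -2 + 2 W$
$\left(H{\left(r{\left(-1 \right)},-3 \right)} + K\right) n{\left(-4 - 0 \right)} = \left(-1 - \frac{129}{73}\right) \left(-2 + 2 \left(-4 - 0\right)\right) = - \frac{202 \left(-2 + 2 \left(-4 + 0\right)\right)}{73} = - \frac{202 \left(-2 + 2 \left(-4\right)\right)}{73} = - \frac{202 \left(-2 - 8\right)}{73} = \left(- \frac{202}{73}\right) \left(-10\right) = \frac{2020}{73}$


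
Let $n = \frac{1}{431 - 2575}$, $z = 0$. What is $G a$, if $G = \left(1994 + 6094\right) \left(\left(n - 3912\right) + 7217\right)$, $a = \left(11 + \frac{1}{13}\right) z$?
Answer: $0$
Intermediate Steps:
$n = - \frac{1}{2144}$ ($n = \frac{1}{-2144} = - \frac{1}{2144} \approx -0.00046642$)
$a = 0$ ($a = \left(11 + \frac{1}{13}\right) 0 = \frac{144}{13} \cdot 0 = 0$)
$G = \frac{7163864109}{268}$ ($G = \left(1994 + 6094\right) \left(\left(- \frac{1}{2144} - 3912\right) + 7217\right) = 8088 \left(\left(- \frac{1}{2144} - 3912\right) + 7217\right) = 8088 \left(- \frac{8387329}{2144} + 7217\right) = 8088 \cdot \frac{7085919}{2144} = \frac{7163864109}{268} \approx 2.6731 \cdot 10^{7}$)
$G a = \frac{7163864109}{268} \cdot 0 = 0$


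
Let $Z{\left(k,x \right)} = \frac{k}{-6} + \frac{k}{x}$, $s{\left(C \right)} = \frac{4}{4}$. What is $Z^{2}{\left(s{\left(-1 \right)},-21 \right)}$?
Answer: $\frac{9}{196} \approx 0.045918$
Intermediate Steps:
$s{\left(C \right)} = 1$ ($s{\left(C \right)} = 4 \cdot \frac{1}{4} = 1$)
$Z{\left(k,x \right)} = - \frac{k}{6} + \frac{k}{x}$ ($Z{\left(k,x \right)} = k \left(- \frac{1}{6}\right) + \frac{k}{x} = - \frac{k}{6} + \frac{k}{x}$)
$Z^{2}{\left(s{\left(-1 \right)},-21 \right)} = \left(\left(- \frac{1}{6}\right) 1 + 1 \frac{1}{-21}\right)^{2} = \left(- \frac{1}{6} + 1 \left(- \frac{1}{21}\right)\right)^{2} = \left(- \frac{1}{6} - \frac{1}{21}\right)^{2} = \left(- \frac{3}{14}\right)^{2} = \frac{9}{196}$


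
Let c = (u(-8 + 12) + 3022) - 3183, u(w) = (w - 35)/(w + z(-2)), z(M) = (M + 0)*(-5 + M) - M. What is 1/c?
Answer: -20/3251 ≈ -0.0061520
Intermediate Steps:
z(M) = -M + M*(-5 + M) (z(M) = M*(-5 + M) - M = -M + M*(-5 + M))
u(w) = (-35 + w)/(16 + w) (u(w) = (w - 35)/(w - 2*(-6 - 2)) = (-35 + w)/(w - 2*(-8)) = (-35 + w)/(w + 16) = (-35 + w)/(16 + w))
c = -3251/20 (c = ((-35 + (-8 + 12))/(16 + (-8 + 12)) + 3022) - 3183 = ((-35 + 4)/(16 + 4) + 3022) - 3183 = (-31/20 + 3022) - 3183 = 60409/20 - 3183 = -3251/20 ≈ -162.55)
1/c = 1/(-3251/20) = -20/3251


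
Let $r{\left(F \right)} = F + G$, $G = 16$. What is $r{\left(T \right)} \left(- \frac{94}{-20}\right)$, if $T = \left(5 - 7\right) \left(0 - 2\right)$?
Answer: $94$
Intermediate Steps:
$T = 4$ ($T = \left(-2\right) \left(-2\right) = 4$)
$r{\left(F \right)} = 16 + F$ ($r{\left(F \right)} = F + 16 = 16 + F$)
$r{\left(T \right)} \left(- \frac{94}{-20}\right) = \left(16 + 4\right) \left(- \frac{94}{-20}\right) = 20 \left(\left(-94\right) \left(- \frac{1}{20}\right)\right) = 20 \cdot \frac{47}{10} = 94$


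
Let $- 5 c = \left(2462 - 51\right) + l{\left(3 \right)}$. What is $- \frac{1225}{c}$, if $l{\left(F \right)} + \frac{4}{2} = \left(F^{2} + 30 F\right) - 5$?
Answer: $\frac{6125}{2503} \approx 2.4471$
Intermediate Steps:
$l{\left(F \right)} = -7 + F^{2} + 30 F$ ($l{\left(F \right)} = -2 - \left(5 - F^{2} - 30 F\right) = -2 + \left(-5 + F^{2} + 30 F\right) = -7 + F^{2} + 30 F$)
$c = - \frac{2503}{5}$ ($c = - \frac{\left(2462 - 51\right) + \left(-7 + 3^{2} + 30 \cdot 3\right)}{5} = - \frac{2411 + \left(-7 + 9 + 90\right)}{5} = - \frac{2411 + 92}{5} = \left(- \frac{1}{5}\right) 2503 = - \frac{2503}{5} \approx -500.6$)
$- \frac{1225}{c} = - \frac{1225}{- \frac{2503}{5}} = \left(-1225\right) \left(- \frac{5}{2503}\right) = \frac{6125}{2503}$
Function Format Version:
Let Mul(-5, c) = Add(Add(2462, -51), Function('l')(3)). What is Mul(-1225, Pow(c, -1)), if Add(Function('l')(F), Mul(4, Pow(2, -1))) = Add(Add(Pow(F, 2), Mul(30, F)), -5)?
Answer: Rational(6125, 2503) ≈ 2.4471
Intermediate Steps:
Function('l')(F) = Add(-7, Pow(F, 2), Mul(30, F)) (Function('l')(F) = Add(-2, Add(Add(Pow(F, 2), Mul(30, F)), -5)) = Add(-2, Add(-5, Pow(F, 2), Mul(30, F))) = Add(-7, Pow(F, 2), Mul(30, F)))
c = Rational(-2503, 5) (c = Mul(Rational(-1, 5), Add(Add(2462, -51), Add(-7, Pow(3, 2), Mul(30, 3)))) = Mul(Rational(-1, 5), Add(2411, Add(-7, 9, 90))) = Mul(Rational(-1, 5), Add(2411, 92)) = Mul(Rational(-1, 5), 2503) = Rational(-2503, 5) ≈ -500.60)
Mul(-1225, Pow(c, -1)) = Mul(-1225, Pow(Rational(-2503, 5), -1)) = Mul(-1225, Rational(-5, 2503)) = Rational(6125, 2503)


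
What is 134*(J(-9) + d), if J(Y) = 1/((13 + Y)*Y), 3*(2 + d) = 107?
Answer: 81137/18 ≈ 4507.6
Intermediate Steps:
d = 101/3 (d = -2 + (1/3)*107 = -2 + 107/3 = 101/3 ≈ 33.667)
J(Y) = 1/(Y*(13 + Y))
134*(J(-9) + d) = 134*(1/((-9)*(13 - 9)) + 101/3) = 134*(-1/9/4 + 101/3) = 134*(-1/9*1/4 + 101/3) = 134*(-1/36 + 101/3) = 134*(1211/36) = 81137/18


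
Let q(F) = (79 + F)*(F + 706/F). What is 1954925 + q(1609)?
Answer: 7516697181/1609 ≈ 4.6717e+6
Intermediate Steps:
1954925 + q(1609) = 1954925 + (706 + 1609² + 79*1609 + 55774/1609) = 1954925 + (706 + 2588881 + 127111 + 55774*(1/1609)) = 1954925 + (706 + 2588881 + 127111 + 55774/1609) = 1954925 + 4371222856/1609 = 7516697181/1609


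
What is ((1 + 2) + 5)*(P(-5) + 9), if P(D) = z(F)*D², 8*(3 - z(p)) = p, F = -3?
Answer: 747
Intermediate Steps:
z(p) = 3 - p/8
P(D) = 27*D²/8 (P(D) = (3 - ⅛*(-3))*D² = (3 + 3/8)*D² = 27*D²/8)
((1 + 2) + 5)*(P(-5) + 9) = ((1 + 2) + 5)*((27/8)*(-5)² + 9) = (3 + 5)*((27/8)*25 + 9) = 8*(675/8 + 9) = 8*(747/8) = 747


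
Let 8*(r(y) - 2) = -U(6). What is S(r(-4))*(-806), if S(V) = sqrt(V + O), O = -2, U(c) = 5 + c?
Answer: -403*I*sqrt(22)/2 ≈ -945.12*I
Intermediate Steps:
r(y) = 5/8 (r(y) = 2 + (-(5 + 6))/8 = 2 + (-1*11)/8 = 2 + (1/8)*(-11) = 2 - 11/8 = 5/8)
S(V) = sqrt(-2 + V) (S(V) = sqrt(V - 2) = sqrt(-2 + V))
S(r(-4))*(-806) = sqrt(-2 + 5/8)*(-806) = sqrt(-11/8)*(-806) = (I*sqrt(22)/4)*(-806) = -403*I*sqrt(22)/2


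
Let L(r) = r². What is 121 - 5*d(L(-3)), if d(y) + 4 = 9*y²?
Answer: -3504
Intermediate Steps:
d(y) = -4 + 9*y²
121 - 5*d(L(-3)) = 121 - 5*(-4 + 9*((-3)²)²) = 121 - 5*(-4 + 9*9²) = 121 - 5*(-4 + 9*81) = 121 - 5*(-4 + 729) = 121 - 5*725 = 121 - 3625 = -3504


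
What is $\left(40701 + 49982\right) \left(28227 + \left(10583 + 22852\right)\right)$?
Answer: $5591695146$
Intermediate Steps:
$\left(40701 + 49982\right) \left(28227 + \left(10583 + 22852\right)\right) = 90683 \left(28227 + 33435\right) = 90683 \cdot 61662 = 5591695146$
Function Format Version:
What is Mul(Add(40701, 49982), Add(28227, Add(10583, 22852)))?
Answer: 5591695146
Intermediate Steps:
Mul(Add(40701, 49982), Add(28227, Add(10583, 22852))) = Mul(90683, Add(28227, 33435)) = Mul(90683, 61662) = 5591695146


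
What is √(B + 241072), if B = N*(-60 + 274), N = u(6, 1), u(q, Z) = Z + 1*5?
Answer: 2*√60589 ≈ 492.30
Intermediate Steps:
u(q, Z) = 5 + Z (u(q, Z) = Z + 5 = 5 + Z)
N = 6 (N = 5 + 1 = 6)
B = 1284 (B = 6*(-60 + 274) = 6*214 = 1284)
√(B + 241072) = √(1284 + 241072) = √242356 = 2*√60589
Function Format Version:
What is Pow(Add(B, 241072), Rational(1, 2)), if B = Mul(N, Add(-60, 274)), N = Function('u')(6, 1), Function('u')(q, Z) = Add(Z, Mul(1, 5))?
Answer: Mul(2, Pow(60589, Rational(1, 2))) ≈ 492.30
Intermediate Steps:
Function('u')(q, Z) = Add(5, Z) (Function('u')(q, Z) = Add(Z, 5) = Add(5, Z))
N = 6 (N = Add(5, 1) = 6)
B = 1284 (B = Mul(6, Add(-60, 274)) = Mul(6, 214) = 1284)
Pow(Add(B, 241072), Rational(1, 2)) = Pow(Add(1284, 241072), Rational(1, 2)) = Pow(242356, Rational(1, 2)) = Mul(2, Pow(60589, Rational(1, 2)))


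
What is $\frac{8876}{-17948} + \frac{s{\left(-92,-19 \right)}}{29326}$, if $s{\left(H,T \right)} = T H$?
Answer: $- \frac{4087937}{9398983} \approx -0.43493$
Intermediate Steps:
$s{\left(H,T \right)} = H T$
$\frac{8876}{-17948} + \frac{s{\left(-92,-19 \right)}}{29326} = \frac{8876}{-17948} + \frac{\left(-92\right) \left(-19\right)}{29326} = 8876 \left(- \frac{1}{17948}\right) + 1748 \cdot \frac{1}{29326} = - \frac{317}{641} + \frac{874}{14663} = - \frac{4087937}{9398983}$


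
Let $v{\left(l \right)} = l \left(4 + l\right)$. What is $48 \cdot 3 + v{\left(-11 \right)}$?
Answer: $221$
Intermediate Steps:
$48 \cdot 3 + v{\left(-11 \right)} = 48 \cdot 3 - 11 \left(4 - 11\right) = 144 - -77 = 144 + 77 = 221$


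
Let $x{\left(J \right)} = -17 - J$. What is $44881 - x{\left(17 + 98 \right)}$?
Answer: $45013$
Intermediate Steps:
$44881 - x{\left(17 + 98 \right)} = 44881 - \left(-17 - \left(17 + 98\right)\right) = 44881 - \left(-17 - 115\right) = 44881 - -132 = 44881 + 132 = 45013$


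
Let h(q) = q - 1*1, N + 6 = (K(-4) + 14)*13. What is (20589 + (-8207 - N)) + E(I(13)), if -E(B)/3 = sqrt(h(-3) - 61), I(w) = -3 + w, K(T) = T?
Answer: 12258 - 3*I*sqrt(65) ≈ 12258.0 - 24.187*I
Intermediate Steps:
N = 124 (N = -6 + (-4 + 14)*13 = -6 + 10*13 = -6 + 130 = 124)
h(q) = -1 + q (h(q) = q - 1 = -1 + q)
E(B) = -3*I*sqrt(65) (E(B) = -3*sqrt((-1 - 3) - 61) = -3*sqrt(-4 - 61) = -3*I*sqrt(65))
(20589 + (-8207 - N)) + E(I(13)) = (20589 + (-8207 - 1*124)) - 3*I*sqrt(65) = (20589 + (-8207 - 124)) - 3*I*sqrt(65) = (20589 - 8331) - 3*I*sqrt(65) = 12258 - 3*I*sqrt(65)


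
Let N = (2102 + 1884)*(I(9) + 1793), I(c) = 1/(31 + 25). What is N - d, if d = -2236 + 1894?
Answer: 200124713/28 ≈ 7.1473e+6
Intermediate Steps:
I(c) = 1/56
d = -342
N = 200115137/28 (N = (2102 + 1884)*(1/56 + 1793) = 3986*(100409/56) = 200115137/28 ≈ 7.1470e+6)
N - d = 200115137/28 - 1*(-342) = 200115137/28 + 342 = 200124713/28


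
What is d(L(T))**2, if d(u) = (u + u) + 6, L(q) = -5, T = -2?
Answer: 16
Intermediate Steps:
d(u) = 6 + 2*u (d(u) = 2*u + 6 = 6 + 2*u)
d(L(T))**2 = (6 + 2*(-5))**2 = (6 - 10)**2 = (-4)**2 = 16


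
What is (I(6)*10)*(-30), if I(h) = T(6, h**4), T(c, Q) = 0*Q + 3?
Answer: -900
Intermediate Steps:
T(c, Q) = 3 (T(c, Q) = 0 + 3 = 3)
I(h) = 3
(I(6)*10)*(-30) = (3*10)*(-30) = 30*(-30) = -900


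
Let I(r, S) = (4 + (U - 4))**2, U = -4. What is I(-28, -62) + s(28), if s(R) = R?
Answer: 44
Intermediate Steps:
I(r, S) = 16 (I(r, S) = (4 + (-4 - 4))**2 = (4 - 8)**2 = (-4)**2 = 16)
I(-28, -62) + s(28) = 16 + 28 = 44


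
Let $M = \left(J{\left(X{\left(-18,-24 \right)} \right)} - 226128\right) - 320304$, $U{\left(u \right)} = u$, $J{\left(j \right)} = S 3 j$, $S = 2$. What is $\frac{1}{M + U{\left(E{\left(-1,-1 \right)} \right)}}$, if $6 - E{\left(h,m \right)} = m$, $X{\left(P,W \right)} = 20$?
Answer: $- \frac{1}{546305} \approx -1.8305 \cdot 10^{-6}$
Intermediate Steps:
$E{\left(h,m \right)} = 6 - m$
$J{\left(j \right)} = 6 j$ ($J{\left(j \right)} = 2 \cdot 3 j = 6 j$)
$M = -546312$ ($M = \left(6 \cdot 20 - 226128\right) - 320304 = \left(120 - 226128\right) - 320304 = -226008 - 320304 = -546312$)
$\frac{1}{M + U{\left(E{\left(-1,-1 \right)} \right)}} = \frac{1}{-546312 + \left(6 - -1\right)} = \frac{1}{-546312 + \left(6 + 1\right)} = \frac{1}{-546312 + 7} = \frac{1}{-546305} = - \frac{1}{546305}$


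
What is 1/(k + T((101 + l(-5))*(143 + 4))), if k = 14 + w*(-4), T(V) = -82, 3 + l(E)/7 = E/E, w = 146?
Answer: -1/652 ≈ -0.0015337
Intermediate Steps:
l(E) = -14 (l(E) = -21 + 7*(E/E) = -21 + 7*1 = -21 + 7 = -14)
k = -570 (k = 14 + 146*(-4) = 14 - 584 = -570)
1/(k + T((101 + l(-5))*(143 + 4))) = 1/(-570 - 82) = 1/(-652) = -1/652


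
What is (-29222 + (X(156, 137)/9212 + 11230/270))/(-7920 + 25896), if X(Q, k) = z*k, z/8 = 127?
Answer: -1813527367/1117765656 ≈ -1.6225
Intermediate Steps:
z = 1016 (z = 8*127 = 1016)
X(Q, k) = 1016*k
(-29222 + (X(156, 137)/9212 + 11230/270))/(-7920 + 25896) = (-29222 + ((1016*137)/9212 + 11230/270))/(-7920 + 25896) = (-29222 + (139192*(1/9212) + 11230*(1/270)))/17976 = (-29222 + (34798/2303 + 1123/27))*(1/17976) = (-29222 + 3525815/62181)*(1/17976) = -1813527367/62181*1/17976 = -1813527367/1117765656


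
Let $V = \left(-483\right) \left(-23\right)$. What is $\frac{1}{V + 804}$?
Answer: $\frac{1}{11913} \approx 8.3942 \cdot 10^{-5}$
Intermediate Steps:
$V = 11109$
$\frac{1}{V + 804} = \frac{1}{11109 + 804} = \frac{1}{11913}$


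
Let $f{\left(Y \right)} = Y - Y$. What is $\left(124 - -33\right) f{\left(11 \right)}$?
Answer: $0$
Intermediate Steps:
$f{\left(Y \right)} = 0$
$\left(124 - -33\right) f{\left(11 \right)} = \left(124 - -33\right) 0 = \left(124 + \left(-2 + 35\right)\right) 0 = \left(124 + 33\right) 0 = 157 \cdot 0 = 0$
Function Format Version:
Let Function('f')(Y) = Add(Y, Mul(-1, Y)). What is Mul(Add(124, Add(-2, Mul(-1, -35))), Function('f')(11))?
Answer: 0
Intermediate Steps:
Function('f')(Y) = 0
Mul(Add(124, Add(-2, Mul(-1, -35))), Function('f')(11)) = Mul(Add(124, Add(-2, Mul(-1, -35))), 0) = Mul(Add(124, Add(-2, 35)), 0) = Mul(Add(124, 33), 0) = Mul(157, 0) = 0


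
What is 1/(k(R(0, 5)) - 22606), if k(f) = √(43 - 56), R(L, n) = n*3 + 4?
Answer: -22606/511031249 - I*√13/511031249 ≈ -4.4236e-5 - 7.0554e-9*I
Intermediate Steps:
R(L, n) = 4 + 3*n (R(L, n) = 3*n + 4 = 4 + 3*n)
k(f) = I*√13 (k(f) = √(-13) = I*√13)
1/(k(R(0, 5)) - 22606) = 1/(I*√13 - 22606) = 1/(-22606 + I*√13)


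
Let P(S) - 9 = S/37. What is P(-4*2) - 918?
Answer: -33641/37 ≈ -909.22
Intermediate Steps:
P(S) = 9 + S/37
P(-4*2) - 918 = (9 + (-4*2)/37) - 918 = (9 + (1/37)*(-8)) - 918 = (9 - 8/37) - 918 = 325/37 - 918 = -33641/37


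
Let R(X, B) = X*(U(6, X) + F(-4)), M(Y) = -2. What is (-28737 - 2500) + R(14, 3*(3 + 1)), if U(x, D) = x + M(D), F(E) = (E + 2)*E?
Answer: -31069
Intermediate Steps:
F(E) = E*(2 + E) (F(E) = (2 + E)*E = E*(2 + E))
U(x, D) = -2 + x (U(x, D) = x - 2 = -2 + x)
R(X, B) = 12*X (R(X, B) = X*((-2 + 6) - 4*(2 - 4)) = X*(4 - 4*(-2)) = X*(4 + 8) = X*12 = 12*X)
(-28737 - 2500) + R(14, 3*(3 + 1)) = (-28737 - 2500) + 12*14 = -31237 + 168 = -31069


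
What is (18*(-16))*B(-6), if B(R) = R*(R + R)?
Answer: -20736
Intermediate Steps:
B(R) = 2*R**2 (B(R) = R*(2*R) = 2*R**2)
(18*(-16))*B(-6) = (18*(-16))*(2*(-6)**2) = -576*36 = -288*72 = -20736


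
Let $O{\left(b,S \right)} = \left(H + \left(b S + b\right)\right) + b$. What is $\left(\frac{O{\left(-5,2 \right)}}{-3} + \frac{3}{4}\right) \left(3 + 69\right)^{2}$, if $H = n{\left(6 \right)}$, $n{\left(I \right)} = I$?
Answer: $28080$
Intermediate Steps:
$H = 6$
$O{\left(b,S \right)} = 6 + 2 b + S b$ ($O{\left(b,S \right)} = \left(6 + \left(b S + b\right)\right) + b = \left(6 + \left(S b + b\right)\right) + b = \left(6 + \left(b + S b\right)\right) + b = \left(6 + b + S b\right) + b = 6 + 2 b + S b$)
$\left(\frac{O{\left(-5,2 \right)}}{-3} + \frac{3}{4}\right) \left(3 + 69\right)^{2} = \left(\frac{6 + 2 \left(-5\right) + 2 \left(-5\right)}{-3} + \frac{3}{4}\right) \left(3 + 69\right)^{2} = \left(\left(6 - 10 - 10\right) \left(- \frac{1}{3}\right) + 3 \cdot \frac{1}{4}\right) 72^{2} = \left(\left(-14\right) \left(- \frac{1}{3}\right) + \frac{3}{4}\right) 5184 = \left(\frac{14}{3} + \frac{3}{4}\right) 5184 = \frac{65}{12} \cdot 5184 = 28080$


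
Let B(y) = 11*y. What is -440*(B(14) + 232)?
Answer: -169840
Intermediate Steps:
-440*(B(14) + 232) = -440*(11*14 + 232) = -440*(154 + 232) = -440*386 = -169840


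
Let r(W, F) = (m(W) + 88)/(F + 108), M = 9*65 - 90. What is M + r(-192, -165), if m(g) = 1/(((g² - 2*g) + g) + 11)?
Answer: 347527836/704273 ≈ 493.46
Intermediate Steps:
m(g) = 1/(11 + g² - g) (m(g) = 1/((g² - g) + 11) = 1/(11 + g² - g))
M = 495 (M = 585 - 90 = 495)
r(W, F) = (88 + 1/(11 + W² - W))/(108 + F) (r(W, F) = (1/(11 + W² - W) + 88)/(F + 108) = (88 + 1/(11 + W² - W))/(108 + F))
M + r(-192, -165) = 495 + (969 - 88*(-192) + 88*(-192)²)/((108 - 165)*(11 + (-192)² - 1*(-192))) = 495 + (969 + 16896 + 88*36864)/((-57)*(11 + 36864 + 192)) = 495 - 1/57*(969 + 16896 + 3244032)/37067 = 495 - 1/57*1/37067*3261897 = 495 - 1087299/704273 = 347527836/704273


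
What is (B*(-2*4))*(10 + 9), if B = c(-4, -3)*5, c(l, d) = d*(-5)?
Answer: -11400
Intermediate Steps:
c(l, d) = -5*d
B = 75 (B = -5*(-3)*5 = 15*5 = 75)
(B*(-2*4))*(10 + 9) = (75*(-2*4))*(10 + 9) = (75*(-8))*19 = -600*19 = -11400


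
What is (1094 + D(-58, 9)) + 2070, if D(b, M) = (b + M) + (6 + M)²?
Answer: 3340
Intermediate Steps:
D(b, M) = M + b + (6 + M)² (D(b, M) = (M + b) + (6 + M)² = M + b + (6 + M)²)
(1094 + D(-58, 9)) + 2070 = (1094 + (9 - 58 + (6 + 9)²)) + 2070 = (1094 + (9 - 58 + 15²)) + 2070 = (1094 + (9 - 58 + 225)) + 2070 = (1094 + 176) + 2070 = 1270 + 2070 = 3340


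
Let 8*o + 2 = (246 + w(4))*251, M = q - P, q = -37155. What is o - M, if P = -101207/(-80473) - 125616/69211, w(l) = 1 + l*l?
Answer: 2023144040837025/44556934424 ≈ 45406.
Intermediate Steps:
w(l) = 1 + l**2
P = -3104058691/5569616803 (P = -101207*(-1/80473) - 125616*1/69211 = 101207/80473 - 125616/69211 = -3104058691/5569616803 ≈ -0.55732)
M = -206936008256774/5569616803 (M = -37155 - 1*(-3104058691/5569616803) = -37155 + 3104058691/5569616803 = -206936008256774/5569616803 ≈ -37154.)
o = 66011/8 (o = -1/4 + ((246 + (1 + 4**2))*251)/8 = -1/4 + ((246 + (1 + 16))*251)/8 = -1/4 + ((246 + 17)*251)/8 = -1/4 + (263*251)/8 = -1/4 + (1/8)*66013 = -1/4 + 66013/8 = 66011/8 ≈ 8251.4)
o - M = 66011/8 - 1*(-206936008256774/5569616803) = 66011/8 + 206936008256774/5569616803 = 2023144040837025/44556934424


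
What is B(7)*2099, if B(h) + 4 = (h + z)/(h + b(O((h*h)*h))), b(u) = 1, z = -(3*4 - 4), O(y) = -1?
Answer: -69267/8 ≈ -8658.4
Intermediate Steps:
z = -8 (z = -(12 - 4) = -1*8 = -8)
B(h) = -4 + (-8 + h)/(1 + h) (B(h) = -4 + (h - 8)/(h + 1) = -4 + (-8 + h)/(1 + h))
B(7)*2099 = (3*(-4 - 1*7)/(1 + 7))*2099 = (3*(-4 - 7)/8)*2099 = (3*(⅛)*(-11))*2099 = -33/8*2099 = -69267/8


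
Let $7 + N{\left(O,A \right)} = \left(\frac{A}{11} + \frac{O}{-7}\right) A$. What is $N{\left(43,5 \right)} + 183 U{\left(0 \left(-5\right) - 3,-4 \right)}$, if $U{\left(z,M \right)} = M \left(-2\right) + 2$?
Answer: $\frac{138181}{77} \approx 1794.6$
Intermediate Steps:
$N{\left(O,A \right)} = -7 + A \left(- \frac{O}{7} + \frac{A}{11}\right)$ ($N{\left(O,A \right)} = -7 + \left(\frac{A}{11} + \frac{O}{-7}\right) A = -7 + \left(A \frac{1}{11} + O \left(- \frac{1}{7}\right)\right) A = -7 + \left(\frac{A}{11} - \frac{O}{7}\right) A = -7 + \left(- \frac{O}{7} + \frac{A}{11}\right) A = -7 + A \left(- \frac{O}{7} + \frac{A}{11}\right)$)
$U{\left(z,M \right)} = 2 - 2 M$ ($U{\left(z,M \right)} = - 2 M + 2 = 2 - 2 M$)
$N{\left(43,5 \right)} + 183 U{\left(0 \left(-5\right) - 3,-4 \right)} = \left(-7 + \frac{5^{2}}{11} - \frac{5}{7} \cdot 43\right) + 183 \left(2 - -8\right) = \left(-7 + \frac{1}{11} \cdot 25 - \frac{215}{7}\right) + 183 \left(2 + 8\right) = \left(-7 + \frac{25}{11} - \frac{215}{7}\right) + 183 \cdot 10 = - \frac{2729}{77} + 1830 = \frac{138181}{77}$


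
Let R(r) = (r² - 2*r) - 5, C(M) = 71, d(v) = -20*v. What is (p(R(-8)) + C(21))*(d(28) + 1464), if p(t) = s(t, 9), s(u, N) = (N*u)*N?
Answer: 5555984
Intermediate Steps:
R(r) = -5 + r² - 2*r
s(u, N) = u*N²
p(t) = 81*t (p(t) = t*9² = t*81 = 81*t)
(p(R(-8)) + C(21))*(d(28) + 1464) = (81*(-5 + (-8)² - 2*(-8)) + 71)*(-20*28 + 1464) = (81*(-5 + 64 + 16) + 71)*(-560 + 1464) = (81*75 + 71)*904 = (6075 + 71)*904 = 6146*904 = 5555984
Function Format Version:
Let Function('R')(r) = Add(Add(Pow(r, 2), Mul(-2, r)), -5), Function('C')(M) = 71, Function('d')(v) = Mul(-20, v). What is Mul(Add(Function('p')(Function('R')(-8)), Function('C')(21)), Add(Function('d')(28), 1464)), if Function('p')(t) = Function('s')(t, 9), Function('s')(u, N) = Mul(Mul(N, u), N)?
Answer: 5555984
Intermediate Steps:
Function('R')(r) = Add(-5, Pow(r, 2), Mul(-2, r))
Function('s')(u, N) = Mul(u, Pow(N, 2))
Function('p')(t) = Mul(81, t) (Function('p')(t) = Mul(t, Pow(9, 2)) = Mul(t, 81) = Mul(81, t))
Mul(Add(Function('p')(Function('R')(-8)), Function('C')(21)), Add(Function('d')(28), 1464)) = Mul(Add(Mul(81, Add(-5, Pow(-8, 2), Mul(-2, -8))), 71), Add(Mul(-20, 28), 1464)) = Mul(Add(Mul(81, Add(-5, 64, 16)), 71), Add(-560, 1464)) = Mul(Add(Mul(81, 75), 71), 904) = Mul(Add(6075, 71), 904) = Mul(6146, 904) = 5555984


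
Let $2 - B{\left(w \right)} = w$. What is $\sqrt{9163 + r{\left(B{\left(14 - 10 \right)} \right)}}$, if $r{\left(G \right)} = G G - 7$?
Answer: $2 \sqrt{2290} \approx 95.708$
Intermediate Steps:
$B{\left(w \right)} = 2 - w$
$r{\left(G \right)} = -7 + G^{2}$ ($r{\left(G \right)} = G^{2} - 7 = -7 + G^{2}$)
$\sqrt{9163 + r{\left(B{\left(14 - 10 \right)} \right)}} = \sqrt{9163 - \left(7 - \left(2 - \left(14 - 10\right)\right)^{2}\right)} = \sqrt{9163 - \left(7 - \left(2 - 4\right)^{2}\right)} = \sqrt{9163 - \left(7 - \left(-2\right)^{2}\right)} = \sqrt{9163 + \left(-7 + 4\right)} = \sqrt{9163 - 3} = \sqrt{9160} = 2 \sqrt{2290}$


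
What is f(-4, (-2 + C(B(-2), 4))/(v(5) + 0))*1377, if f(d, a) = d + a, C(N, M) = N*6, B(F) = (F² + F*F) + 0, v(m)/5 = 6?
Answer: -16983/5 ≈ -3396.6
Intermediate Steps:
v(m) = 30 (v(m) = 5*6 = 30)
B(F) = 2*F² (B(F) = (F² + F²) + 0 = 2*F² + 0 = 2*F²)
C(N, M) = 6*N
f(d, a) = a + d
f(-4, (-2 + C(B(-2), 4))/(v(5) + 0))*1377 = ((-2 + 6*(2*(-2)²))/(30 + 0) - 4)*1377 = ((-2 + 6*(2*4))/30 - 4)*1377 = ((-2 + 6*8)*(1/30) - 4)*1377 = ((-2 + 48)*(1/30) - 4)*1377 = (46*(1/30) - 4)*1377 = (23/15 - 4)*1377 = -37/15*1377 = -16983/5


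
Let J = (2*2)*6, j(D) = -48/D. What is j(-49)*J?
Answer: 1152/49 ≈ 23.510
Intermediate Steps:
J = 24 (J = 4*6 = 24)
j(-49)*J = -48/(-49)*24 = -48*(-1/49)*24 = (48/49)*24 = 1152/49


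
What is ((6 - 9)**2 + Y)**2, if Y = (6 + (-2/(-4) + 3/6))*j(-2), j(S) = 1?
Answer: 256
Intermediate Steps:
Y = 7 (Y = (6 + (-2/(-4) + 3/6))*1 = (6 + (-2*(-1/4) + 3*(1/6)))*1 = (6 + (1/2 + 1/2))*1 = (6 + 1)*1 = 7*1 = 7)
((6 - 9)**2 + Y)**2 = ((6 - 9)**2 + 7)**2 = ((-3)**2 + 7)**2 = (9 + 7)**2 = 16**2 = 256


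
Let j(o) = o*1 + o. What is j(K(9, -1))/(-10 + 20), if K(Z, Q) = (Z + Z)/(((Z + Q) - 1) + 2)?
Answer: ⅖ ≈ 0.40000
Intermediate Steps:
K(Z, Q) = 2*Z/(1 + Q + Z) (K(Z, Q) = (2*Z)/(((Q + Z) - 1) + 2) = (2*Z)/((-1 + Q + Z) + 2) = (2*Z)/(1 + Q + Z) = 2*Z/(1 + Q + Z))
j(o) = 2*o (j(o) = o + o = 2*o)
j(K(9, -1))/(-10 + 20) = (2*(2*9/(1 - 1 + 9)))/(-10 + 20) = (2*(2*9/9))/10 = (2*(2*9*(⅑)))*(⅒) = (2*2)*(⅒) = 4*(⅒) = ⅖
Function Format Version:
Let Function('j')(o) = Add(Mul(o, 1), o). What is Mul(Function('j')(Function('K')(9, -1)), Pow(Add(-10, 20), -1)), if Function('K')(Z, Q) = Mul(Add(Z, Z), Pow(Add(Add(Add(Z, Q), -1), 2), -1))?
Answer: Rational(2, 5) ≈ 0.40000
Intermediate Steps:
Function('K')(Z, Q) = Mul(2, Z, Pow(Add(1, Q, Z), -1)) (Function('K')(Z, Q) = Mul(Mul(2, Z), Pow(Add(Add(Add(Q, Z), -1), 2), -1)) = Mul(Mul(2, Z), Pow(Add(Add(-1, Q, Z), 2), -1)) = Mul(Mul(2, Z), Pow(Add(1, Q, Z), -1)) = Mul(2, Z, Pow(Add(1, Q, Z), -1)))
Function('j')(o) = Mul(2, o) (Function('j')(o) = Add(o, o) = Mul(2, o))
Mul(Function('j')(Function('K')(9, -1)), Pow(Add(-10, 20), -1)) = Mul(Mul(2, Mul(2, 9, Pow(Add(1, -1, 9), -1))), Pow(Add(-10, 20), -1)) = Mul(Mul(2, Mul(2, 9, Pow(9, -1))), Pow(10, -1)) = Mul(Mul(2, Mul(2, 9, Rational(1, 9))), Rational(1, 10)) = Mul(Mul(2, 2), Rational(1, 10)) = Mul(4, Rational(1, 10)) = Rational(2, 5)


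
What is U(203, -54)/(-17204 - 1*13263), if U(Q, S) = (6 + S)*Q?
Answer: 9744/30467 ≈ 0.31982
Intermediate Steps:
U(Q, S) = Q*(6 + S)
U(203, -54)/(-17204 - 1*13263) = (203*(6 - 54))/(-17204 - 1*13263) = (203*(-48))/(-17204 - 13263) = -9744/(-30467) = -9744*(-1/30467) = 9744/30467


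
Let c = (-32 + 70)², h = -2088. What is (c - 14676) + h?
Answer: -15320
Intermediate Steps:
c = 1444 (c = 38² = 1444)
(c - 14676) + h = (1444 - 14676) - 2088 = -13232 - 2088 = -15320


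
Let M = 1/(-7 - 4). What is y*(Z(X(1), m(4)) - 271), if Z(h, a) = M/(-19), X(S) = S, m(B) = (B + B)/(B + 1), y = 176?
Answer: -906208/19 ≈ -47695.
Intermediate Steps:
M = -1/11 (M = 1/(-11) = -1/11 ≈ -0.090909)
m(B) = 2*B/(1 + B) (m(B) = (2*B)/(1 + B) = 2*B/(1 + B))
Z(h, a) = 1/209 (Z(h, a) = -1/11/(-19) = -1/11*(-1/19) = 1/209)
y*(Z(X(1), m(4)) - 271) = 176*(1/209 - 271) = 176*(-56638/209) = -906208/19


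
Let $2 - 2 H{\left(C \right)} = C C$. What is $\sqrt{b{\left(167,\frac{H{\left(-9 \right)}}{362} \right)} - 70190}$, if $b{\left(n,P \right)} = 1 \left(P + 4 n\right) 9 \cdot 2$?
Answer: $\frac{i \sqrt{7622562686}}{362} \approx 241.18 i$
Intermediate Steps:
$H{\left(C \right)} = 1 - \frac{C^{2}}{2}$ ($H{\left(C \right)} = 1 - \frac{C C}{2} = 1 - \frac{C^{2}}{2}$)
$b{\left(n,P \right)} = 18 P + 72 n$ ($b{\left(n,P \right)} = \left(P + 4 n\right) 9 \cdot 2 = \left(9 P + 36 n\right) 2 = 18 P + 72 n$)
$\sqrt{b{\left(167,\frac{H{\left(-9 \right)}}{362} \right)} - 70190} = \sqrt{\left(18 \frac{1 - \frac{\left(-9\right)^{2}}{2}}{362} + 72 \cdot 167\right) - 70190} = \sqrt{\left(18 \left(1 - \frac{81}{2}\right) \frac{1}{362} + 12024\right) - 70190} = \sqrt{\left(18 \left(\left(- \frac{79}{2}\right) \frac{1}{362}\right) + 12024\right) - 70190} = \sqrt{\left(18 \left(- \frac{79}{724}\right) + 12024\right) - 70190} = \sqrt{\left(- \frac{711}{362} + 12024\right) - 70190} = \sqrt{\frac{4351977}{362} - 70190} = \sqrt{- \frac{21056803}{362}} = \frac{i \sqrt{7622562686}}{362}$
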